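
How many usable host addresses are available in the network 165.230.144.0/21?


Host bits = 32 - 21 = 11
Total addresses = 2^11 = 2048
Usable = total - 2 (network and broadcast)
Usable hosts: 2046


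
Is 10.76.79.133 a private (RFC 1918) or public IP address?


RFC 1918 private ranges:
  10.0.0.0/8 (10.0.0.0 - 10.255.255.255)
  172.16.0.0/12 (172.16.0.0 - 172.31.255.255)
  192.168.0.0/16 (192.168.0.0 - 192.168.255.255)
Private (in 10.0.0.0/8)


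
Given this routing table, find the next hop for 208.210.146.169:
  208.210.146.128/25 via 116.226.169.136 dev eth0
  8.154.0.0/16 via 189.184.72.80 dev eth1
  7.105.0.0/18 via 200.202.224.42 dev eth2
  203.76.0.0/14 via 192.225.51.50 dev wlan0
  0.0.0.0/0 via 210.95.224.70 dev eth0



Longest prefix match for 208.210.146.169:
  /25 208.210.146.128: MATCH
  /16 8.154.0.0: no
  /18 7.105.0.0: no
  /14 203.76.0.0: no
  /0 0.0.0.0: MATCH
Selected: next-hop 116.226.169.136 via eth0 (matched /25)


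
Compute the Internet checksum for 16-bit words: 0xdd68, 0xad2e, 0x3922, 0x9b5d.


Sum all words (with carry folding):
+ 0xdd68 = 0xdd68
+ 0xad2e = 0x8a97
+ 0x3922 = 0xc3b9
+ 0x9b5d = 0x5f17
One's complement: ~0x5f17
Checksum = 0xa0e8


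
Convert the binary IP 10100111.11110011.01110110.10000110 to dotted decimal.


10100111 = 167
11110011 = 243
01110110 = 118
10000110 = 134
IP: 167.243.118.134


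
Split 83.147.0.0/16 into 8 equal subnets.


New prefix = 16 + 3 = 19
Each subnet has 8192 addresses
  83.147.0.0/19
  83.147.32.0/19
  83.147.64.0/19
  83.147.96.0/19
  83.147.128.0/19
  83.147.160.0/19
  83.147.192.0/19
  83.147.224.0/19
Subnets: 83.147.0.0/19, 83.147.32.0/19, 83.147.64.0/19, 83.147.96.0/19, 83.147.128.0/19, 83.147.160.0/19, 83.147.192.0/19, 83.147.224.0/19


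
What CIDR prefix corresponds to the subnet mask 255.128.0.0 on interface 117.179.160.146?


Binary: 11111111.10000000.00000000.00000000
Count leading 1s
Prefix: /9


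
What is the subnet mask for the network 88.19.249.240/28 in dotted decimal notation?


/28 means 28 network bits, 4 host bits
Binary: 11111111111111111111111111110000
Mask: 255.255.255.240


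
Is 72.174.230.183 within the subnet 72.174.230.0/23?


Subnet network: 72.174.230.0
Test IP AND mask: 72.174.230.0
Yes, 72.174.230.183 is in 72.174.230.0/23


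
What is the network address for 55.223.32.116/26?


IP:   00110111.11011111.00100000.01110100
Mask: 11111111.11111111.11111111.11000000
AND operation:
Net:  00110111.11011111.00100000.01000000
Network: 55.223.32.64/26


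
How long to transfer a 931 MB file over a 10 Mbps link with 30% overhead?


Effective throughput = 10 * (1 - 30/100) = 7 Mbps
File size in Mb = 931 * 8 = 7448 Mb
Time = 7448 / 7
Time = 1064 seconds


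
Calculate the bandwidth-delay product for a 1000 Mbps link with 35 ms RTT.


BDP = bandwidth * RTT
= 1000 Mbps * 35 ms
= 1000 * 1e6 * 35 / 1000 bits
= 35000000 bits
= 4375000 bytes
= 4272.4609 KB
BDP = 35000000 bits (4375000 bytes)


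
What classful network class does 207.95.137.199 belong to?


First octet: 207
Binary: 11001111
110xxxxx -> Class C (192-223)
Class C, default mask 255.255.255.0 (/24)


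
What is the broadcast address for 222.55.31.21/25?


Network: 222.55.31.0/25
Host bits = 7
Set all host bits to 1:
Broadcast: 222.55.31.127


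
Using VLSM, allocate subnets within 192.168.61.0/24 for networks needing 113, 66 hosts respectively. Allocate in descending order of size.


113 hosts -> /25 (126 usable): 192.168.61.0/25
66 hosts -> /25 (126 usable): 192.168.61.128/25
Allocation: 192.168.61.0/25 (113 hosts, 126 usable); 192.168.61.128/25 (66 hosts, 126 usable)


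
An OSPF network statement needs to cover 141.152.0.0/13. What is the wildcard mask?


Subnet mask: 255.248.0.0
Wildcard = 255.255.255.255 - subnet mask
255 - 255 = 0
255 - 248 = 7
255 - 0 = 255
255 - 0 = 255
Wildcard: 0.7.255.255


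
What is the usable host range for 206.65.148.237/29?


Network: 206.65.148.232
Broadcast: 206.65.148.239
First usable = network + 1
Last usable = broadcast - 1
Range: 206.65.148.233 to 206.65.148.238


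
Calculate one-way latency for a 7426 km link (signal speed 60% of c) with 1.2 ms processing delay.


Speed = 0.6 * 3e5 km/s = 180000 km/s
Propagation delay = 7426 / 180000 = 0.0413 s = 41.2556 ms
Processing delay = 1.2 ms
Total one-way latency = 42.4556 ms


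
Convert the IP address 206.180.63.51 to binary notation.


206 = 11001110
180 = 10110100
63 = 00111111
51 = 00110011
Binary: 11001110.10110100.00111111.00110011


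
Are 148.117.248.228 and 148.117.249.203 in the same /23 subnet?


Mask: 255.255.254.0
148.117.248.228 AND mask = 148.117.248.0
148.117.249.203 AND mask = 148.117.248.0
Yes, same subnet (148.117.248.0)


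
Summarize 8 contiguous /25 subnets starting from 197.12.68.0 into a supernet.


Original prefix: /25
Number of subnets: 8 = 2^3
New prefix = 25 - 3 = 22
Supernet: 197.12.68.0/22


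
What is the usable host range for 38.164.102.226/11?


Network: 38.160.0.0
Broadcast: 38.191.255.255
First usable = network + 1
Last usable = broadcast - 1
Range: 38.160.0.1 to 38.191.255.254


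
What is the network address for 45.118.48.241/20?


IP:   00101101.01110110.00110000.11110001
Mask: 11111111.11111111.11110000.00000000
AND operation:
Net:  00101101.01110110.00110000.00000000
Network: 45.118.48.0/20


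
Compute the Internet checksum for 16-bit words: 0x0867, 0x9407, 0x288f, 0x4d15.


Sum all words (with carry folding):
+ 0x0867 = 0x0867
+ 0x9407 = 0x9c6e
+ 0x288f = 0xc4fd
+ 0x4d15 = 0x1213
One's complement: ~0x1213
Checksum = 0xedec


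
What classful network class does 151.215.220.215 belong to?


First octet: 151
Binary: 10010111
10xxxxxx -> Class B (128-191)
Class B, default mask 255.255.0.0 (/16)


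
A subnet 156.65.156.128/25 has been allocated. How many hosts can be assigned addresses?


Host bits = 32 - 25 = 7
Total addresses = 2^7 = 128
Usable = total - 2 (network and broadcast)
Usable hosts: 126


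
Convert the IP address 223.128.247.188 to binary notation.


223 = 11011111
128 = 10000000
247 = 11110111
188 = 10111100
Binary: 11011111.10000000.11110111.10111100


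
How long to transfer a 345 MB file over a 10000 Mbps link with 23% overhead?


Effective throughput = 10000 * (1 - 23/100) = 7700 Mbps
File size in Mb = 345 * 8 = 2760 Mb
Time = 2760 / 7700
Time = 0.3584 seconds


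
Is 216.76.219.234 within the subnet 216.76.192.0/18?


Subnet network: 216.76.192.0
Test IP AND mask: 216.76.192.0
Yes, 216.76.219.234 is in 216.76.192.0/18


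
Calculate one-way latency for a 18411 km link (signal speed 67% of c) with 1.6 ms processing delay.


Speed = 0.67 * 3e5 km/s = 201000 km/s
Propagation delay = 18411 / 201000 = 0.0916 s = 91.597 ms
Processing delay = 1.6 ms
Total one-way latency = 93.197 ms


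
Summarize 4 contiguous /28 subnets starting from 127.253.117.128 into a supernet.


Original prefix: /28
Number of subnets: 4 = 2^2
New prefix = 28 - 2 = 26
Supernet: 127.253.117.128/26


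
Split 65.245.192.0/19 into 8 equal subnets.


New prefix = 19 + 3 = 22
Each subnet has 1024 addresses
  65.245.192.0/22
  65.245.196.0/22
  65.245.200.0/22
  65.245.204.0/22
  65.245.208.0/22
  65.245.212.0/22
  65.245.216.0/22
  65.245.220.0/22
Subnets: 65.245.192.0/22, 65.245.196.0/22, 65.245.200.0/22, 65.245.204.0/22, 65.245.208.0/22, 65.245.212.0/22, 65.245.216.0/22, 65.245.220.0/22


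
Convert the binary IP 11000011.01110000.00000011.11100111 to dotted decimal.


11000011 = 195
01110000 = 112
00000011 = 3
11100111 = 231
IP: 195.112.3.231


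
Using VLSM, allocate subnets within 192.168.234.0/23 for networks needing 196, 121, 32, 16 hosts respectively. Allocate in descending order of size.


196 hosts -> /24 (254 usable): 192.168.234.0/24
121 hosts -> /25 (126 usable): 192.168.235.0/25
32 hosts -> /26 (62 usable): 192.168.235.128/26
16 hosts -> /27 (30 usable): 192.168.235.192/27
Allocation: 192.168.234.0/24 (196 hosts, 254 usable); 192.168.235.0/25 (121 hosts, 126 usable); 192.168.235.128/26 (32 hosts, 62 usable); 192.168.235.192/27 (16 hosts, 30 usable)


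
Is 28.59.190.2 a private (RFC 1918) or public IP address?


RFC 1918 private ranges:
  10.0.0.0/8 (10.0.0.0 - 10.255.255.255)
  172.16.0.0/12 (172.16.0.0 - 172.31.255.255)
  192.168.0.0/16 (192.168.0.0 - 192.168.255.255)
Public (not in any RFC 1918 range)


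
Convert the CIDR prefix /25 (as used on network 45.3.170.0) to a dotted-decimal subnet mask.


/25 means 25 network bits, 7 host bits
Binary: 11111111111111111111111110000000
Mask: 255.255.255.128


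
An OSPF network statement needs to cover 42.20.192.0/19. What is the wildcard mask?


Subnet mask: 255.255.224.0
Wildcard = 255.255.255.255 - subnet mask
255 - 255 = 0
255 - 255 = 0
255 - 224 = 31
255 - 0 = 255
Wildcard: 0.0.31.255


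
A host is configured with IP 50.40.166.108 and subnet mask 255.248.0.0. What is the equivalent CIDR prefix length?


Binary: 11111111.11111000.00000000.00000000
Count leading 1s
Prefix: /13


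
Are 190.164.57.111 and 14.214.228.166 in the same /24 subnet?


Mask: 255.255.255.0
190.164.57.111 AND mask = 190.164.57.0
14.214.228.166 AND mask = 14.214.228.0
No, different subnets (190.164.57.0 vs 14.214.228.0)


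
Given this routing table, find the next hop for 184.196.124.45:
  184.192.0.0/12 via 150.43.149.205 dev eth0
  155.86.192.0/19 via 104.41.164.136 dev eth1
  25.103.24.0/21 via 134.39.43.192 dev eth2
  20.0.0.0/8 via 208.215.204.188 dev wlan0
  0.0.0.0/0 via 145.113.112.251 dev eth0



Longest prefix match for 184.196.124.45:
  /12 184.192.0.0: MATCH
  /19 155.86.192.0: no
  /21 25.103.24.0: no
  /8 20.0.0.0: no
  /0 0.0.0.0: MATCH
Selected: next-hop 150.43.149.205 via eth0 (matched /12)


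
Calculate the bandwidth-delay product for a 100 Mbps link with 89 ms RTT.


BDP = bandwidth * RTT
= 100 Mbps * 89 ms
= 100 * 1e6 * 89 / 1000 bits
= 8900000 bits
= 1112500 bytes
= 1086.4258 KB
BDP = 8900000 bits (1112500 bytes)


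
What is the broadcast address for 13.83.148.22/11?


Network: 13.64.0.0/11
Host bits = 21
Set all host bits to 1:
Broadcast: 13.95.255.255


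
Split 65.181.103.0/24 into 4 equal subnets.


New prefix = 24 + 2 = 26
Each subnet has 64 addresses
  65.181.103.0/26
  65.181.103.64/26
  65.181.103.128/26
  65.181.103.192/26
Subnets: 65.181.103.0/26, 65.181.103.64/26, 65.181.103.128/26, 65.181.103.192/26


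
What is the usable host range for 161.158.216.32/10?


Network: 161.128.0.0
Broadcast: 161.191.255.255
First usable = network + 1
Last usable = broadcast - 1
Range: 161.128.0.1 to 161.191.255.254


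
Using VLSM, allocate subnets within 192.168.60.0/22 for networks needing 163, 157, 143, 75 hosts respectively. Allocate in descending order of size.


163 hosts -> /24 (254 usable): 192.168.60.0/24
157 hosts -> /24 (254 usable): 192.168.61.0/24
143 hosts -> /24 (254 usable): 192.168.62.0/24
75 hosts -> /25 (126 usable): 192.168.63.0/25
Allocation: 192.168.60.0/24 (163 hosts, 254 usable); 192.168.61.0/24 (157 hosts, 254 usable); 192.168.62.0/24 (143 hosts, 254 usable); 192.168.63.0/25 (75 hosts, 126 usable)


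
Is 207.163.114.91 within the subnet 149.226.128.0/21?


Subnet network: 149.226.128.0
Test IP AND mask: 207.163.112.0
No, 207.163.114.91 is not in 149.226.128.0/21


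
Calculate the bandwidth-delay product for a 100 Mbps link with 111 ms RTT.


BDP = bandwidth * RTT
= 100 Mbps * 111 ms
= 100 * 1e6 * 111 / 1000 bits
= 11100000 bits
= 1387500 bytes
= 1354.9805 KB
BDP = 11100000 bits (1387500 bytes)


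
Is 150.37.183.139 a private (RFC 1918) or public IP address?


RFC 1918 private ranges:
  10.0.0.0/8 (10.0.0.0 - 10.255.255.255)
  172.16.0.0/12 (172.16.0.0 - 172.31.255.255)
  192.168.0.0/16 (192.168.0.0 - 192.168.255.255)
Public (not in any RFC 1918 range)


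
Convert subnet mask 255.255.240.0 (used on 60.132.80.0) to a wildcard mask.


Subnet mask: 255.255.240.0
Wildcard = 255.255.255.255 - subnet mask
255 - 255 = 0
255 - 255 = 0
255 - 240 = 15
255 - 0 = 255
Wildcard: 0.0.15.255


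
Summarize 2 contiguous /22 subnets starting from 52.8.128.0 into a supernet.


Original prefix: /22
Number of subnets: 2 = 2^1
New prefix = 22 - 1 = 21
Supernet: 52.8.128.0/21


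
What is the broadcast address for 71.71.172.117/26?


Network: 71.71.172.64/26
Host bits = 6
Set all host bits to 1:
Broadcast: 71.71.172.127


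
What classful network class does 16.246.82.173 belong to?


First octet: 16
Binary: 00010000
0xxxxxxx -> Class A (1-126)
Class A, default mask 255.0.0.0 (/8)


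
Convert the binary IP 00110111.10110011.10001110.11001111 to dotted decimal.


00110111 = 55
10110011 = 179
10001110 = 142
11001111 = 207
IP: 55.179.142.207


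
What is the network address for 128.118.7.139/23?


IP:   10000000.01110110.00000111.10001011
Mask: 11111111.11111111.11111110.00000000
AND operation:
Net:  10000000.01110110.00000110.00000000
Network: 128.118.6.0/23


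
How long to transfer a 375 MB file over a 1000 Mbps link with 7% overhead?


Effective throughput = 1000 * (1 - 7/100) = 930.0 Mbps
File size in Mb = 375 * 8 = 3000 Mb
Time = 3000 / 930.0
Time = 3.2258 seconds


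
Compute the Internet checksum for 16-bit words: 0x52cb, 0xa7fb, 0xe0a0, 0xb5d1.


Sum all words (with carry folding):
+ 0x52cb = 0x52cb
+ 0xa7fb = 0xfac6
+ 0xe0a0 = 0xdb67
+ 0xb5d1 = 0x9139
One's complement: ~0x9139
Checksum = 0x6ec6


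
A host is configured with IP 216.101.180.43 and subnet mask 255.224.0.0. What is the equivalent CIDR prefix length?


Binary: 11111111.11100000.00000000.00000000
Count leading 1s
Prefix: /11


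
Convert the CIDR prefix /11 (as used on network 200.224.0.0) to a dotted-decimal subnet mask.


/11 means 11 network bits, 21 host bits
Binary: 11111111111000000000000000000000
Mask: 255.224.0.0


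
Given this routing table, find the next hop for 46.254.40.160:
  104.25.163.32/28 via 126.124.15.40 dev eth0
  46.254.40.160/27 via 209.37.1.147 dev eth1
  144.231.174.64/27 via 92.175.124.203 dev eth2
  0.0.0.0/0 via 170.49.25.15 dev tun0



Longest prefix match for 46.254.40.160:
  /28 104.25.163.32: no
  /27 46.254.40.160: MATCH
  /27 144.231.174.64: no
  /0 0.0.0.0: MATCH
Selected: next-hop 209.37.1.147 via eth1 (matched /27)


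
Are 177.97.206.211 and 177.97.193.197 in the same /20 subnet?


Mask: 255.255.240.0
177.97.206.211 AND mask = 177.97.192.0
177.97.193.197 AND mask = 177.97.192.0
Yes, same subnet (177.97.192.0)


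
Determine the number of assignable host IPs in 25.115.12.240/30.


Host bits = 32 - 30 = 2
Total addresses = 2^2 = 4
Usable = total - 2 (network and broadcast)
Usable hosts: 2


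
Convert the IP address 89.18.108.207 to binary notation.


89 = 01011001
18 = 00010010
108 = 01101100
207 = 11001111
Binary: 01011001.00010010.01101100.11001111


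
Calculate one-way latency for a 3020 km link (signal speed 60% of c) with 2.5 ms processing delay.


Speed = 0.6 * 3e5 km/s = 180000 km/s
Propagation delay = 3020 / 180000 = 0.0168 s = 16.7778 ms
Processing delay = 2.5 ms
Total one-way latency = 19.2778 ms


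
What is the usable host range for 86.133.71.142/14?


Network: 86.132.0.0
Broadcast: 86.135.255.255
First usable = network + 1
Last usable = broadcast - 1
Range: 86.132.0.1 to 86.135.255.254


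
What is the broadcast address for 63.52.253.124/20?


Network: 63.52.240.0/20
Host bits = 12
Set all host bits to 1:
Broadcast: 63.52.255.255


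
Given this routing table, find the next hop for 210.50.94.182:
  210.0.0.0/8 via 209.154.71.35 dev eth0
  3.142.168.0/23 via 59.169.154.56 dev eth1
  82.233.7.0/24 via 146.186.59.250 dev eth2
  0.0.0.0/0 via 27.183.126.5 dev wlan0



Longest prefix match for 210.50.94.182:
  /8 210.0.0.0: MATCH
  /23 3.142.168.0: no
  /24 82.233.7.0: no
  /0 0.0.0.0: MATCH
Selected: next-hop 209.154.71.35 via eth0 (matched /8)


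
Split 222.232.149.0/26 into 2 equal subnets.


New prefix = 26 + 1 = 27
Each subnet has 32 addresses
  222.232.149.0/27
  222.232.149.32/27
Subnets: 222.232.149.0/27, 222.232.149.32/27


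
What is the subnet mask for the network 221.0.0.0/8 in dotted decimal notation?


/8 means 8 network bits, 24 host bits
Binary: 11111111000000000000000000000000
Mask: 255.0.0.0


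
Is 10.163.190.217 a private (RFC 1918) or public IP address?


RFC 1918 private ranges:
  10.0.0.0/8 (10.0.0.0 - 10.255.255.255)
  172.16.0.0/12 (172.16.0.0 - 172.31.255.255)
  192.168.0.0/16 (192.168.0.0 - 192.168.255.255)
Private (in 10.0.0.0/8)


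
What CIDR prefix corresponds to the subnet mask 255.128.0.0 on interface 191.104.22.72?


Binary: 11111111.10000000.00000000.00000000
Count leading 1s
Prefix: /9


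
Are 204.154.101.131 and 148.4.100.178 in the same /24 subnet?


Mask: 255.255.255.0
204.154.101.131 AND mask = 204.154.101.0
148.4.100.178 AND mask = 148.4.100.0
No, different subnets (204.154.101.0 vs 148.4.100.0)


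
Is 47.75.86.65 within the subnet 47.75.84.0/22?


Subnet network: 47.75.84.0
Test IP AND mask: 47.75.84.0
Yes, 47.75.86.65 is in 47.75.84.0/22


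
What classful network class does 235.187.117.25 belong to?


First octet: 235
Binary: 11101011
1110xxxx -> Class D (224-239)
Class D (multicast), default mask N/A


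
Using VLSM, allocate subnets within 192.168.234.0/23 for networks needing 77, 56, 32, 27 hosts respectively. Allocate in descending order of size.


77 hosts -> /25 (126 usable): 192.168.234.0/25
56 hosts -> /26 (62 usable): 192.168.234.128/26
32 hosts -> /26 (62 usable): 192.168.234.192/26
27 hosts -> /27 (30 usable): 192.168.235.0/27
Allocation: 192.168.234.0/25 (77 hosts, 126 usable); 192.168.234.128/26 (56 hosts, 62 usable); 192.168.234.192/26 (32 hosts, 62 usable); 192.168.235.0/27 (27 hosts, 30 usable)


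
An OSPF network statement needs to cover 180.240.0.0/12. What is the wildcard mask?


Subnet mask: 255.240.0.0
Wildcard = 255.255.255.255 - subnet mask
255 - 255 = 0
255 - 240 = 15
255 - 0 = 255
255 - 0 = 255
Wildcard: 0.15.255.255


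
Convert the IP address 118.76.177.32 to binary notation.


118 = 01110110
76 = 01001100
177 = 10110001
32 = 00100000
Binary: 01110110.01001100.10110001.00100000


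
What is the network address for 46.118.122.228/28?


IP:   00101110.01110110.01111010.11100100
Mask: 11111111.11111111.11111111.11110000
AND operation:
Net:  00101110.01110110.01111010.11100000
Network: 46.118.122.224/28


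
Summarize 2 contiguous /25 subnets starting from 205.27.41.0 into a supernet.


Original prefix: /25
Number of subnets: 2 = 2^1
New prefix = 25 - 1 = 24
Supernet: 205.27.41.0/24


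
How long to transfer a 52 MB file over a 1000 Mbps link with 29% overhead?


Effective throughput = 1000 * (1 - 29/100) = 710 Mbps
File size in Mb = 52 * 8 = 416 Mb
Time = 416 / 710
Time = 0.5859 seconds


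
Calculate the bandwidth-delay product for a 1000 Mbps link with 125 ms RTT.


BDP = bandwidth * RTT
= 1000 Mbps * 125 ms
= 1000 * 1e6 * 125 / 1000 bits
= 125000000 bits
= 15625000 bytes
= 15258.7891 KB
BDP = 125000000 bits (15625000 bytes)


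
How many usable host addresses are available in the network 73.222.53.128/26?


Host bits = 32 - 26 = 6
Total addresses = 2^6 = 64
Usable = total - 2 (network and broadcast)
Usable hosts: 62


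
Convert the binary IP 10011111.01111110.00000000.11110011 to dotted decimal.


10011111 = 159
01111110 = 126
00000000 = 0
11110011 = 243
IP: 159.126.0.243


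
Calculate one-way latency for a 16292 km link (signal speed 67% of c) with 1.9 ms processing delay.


Speed = 0.67 * 3e5 km/s = 201000 km/s
Propagation delay = 16292 / 201000 = 0.0811 s = 81.0547 ms
Processing delay = 1.9 ms
Total one-way latency = 82.9547 ms


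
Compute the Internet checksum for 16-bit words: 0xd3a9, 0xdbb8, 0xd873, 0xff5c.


Sum all words (with carry folding):
+ 0xd3a9 = 0xd3a9
+ 0xdbb8 = 0xaf62
+ 0xd873 = 0x87d6
+ 0xff5c = 0x8733
One's complement: ~0x8733
Checksum = 0x78cc


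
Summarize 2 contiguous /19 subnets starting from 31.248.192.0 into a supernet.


Original prefix: /19
Number of subnets: 2 = 2^1
New prefix = 19 - 1 = 18
Supernet: 31.248.192.0/18


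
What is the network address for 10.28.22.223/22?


IP:   00001010.00011100.00010110.11011111
Mask: 11111111.11111111.11111100.00000000
AND operation:
Net:  00001010.00011100.00010100.00000000
Network: 10.28.20.0/22


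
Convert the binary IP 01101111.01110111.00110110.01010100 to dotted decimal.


01101111 = 111
01110111 = 119
00110110 = 54
01010100 = 84
IP: 111.119.54.84


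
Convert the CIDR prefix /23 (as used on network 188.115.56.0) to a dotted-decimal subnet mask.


/23 means 23 network bits, 9 host bits
Binary: 11111111111111111111111000000000
Mask: 255.255.254.0


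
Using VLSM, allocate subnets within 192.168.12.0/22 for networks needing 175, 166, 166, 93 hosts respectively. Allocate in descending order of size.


175 hosts -> /24 (254 usable): 192.168.12.0/24
166 hosts -> /24 (254 usable): 192.168.13.0/24
166 hosts -> /24 (254 usable): 192.168.14.0/24
93 hosts -> /25 (126 usable): 192.168.15.0/25
Allocation: 192.168.12.0/24 (175 hosts, 254 usable); 192.168.13.0/24 (166 hosts, 254 usable); 192.168.14.0/24 (166 hosts, 254 usable); 192.168.15.0/25 (93 hosts, 126 usable)


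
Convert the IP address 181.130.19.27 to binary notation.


181 = 10110101
130 = 10000010
19 = 00010011
27 = 00011011
Binary: 10110101.10000010.00010011.00011011


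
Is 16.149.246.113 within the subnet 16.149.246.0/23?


Subnet network: 16.149.246.0
Test IP AND mask: 16.149.246.0
Yes, 16.149.246.113 is in 16.149.246.0/23


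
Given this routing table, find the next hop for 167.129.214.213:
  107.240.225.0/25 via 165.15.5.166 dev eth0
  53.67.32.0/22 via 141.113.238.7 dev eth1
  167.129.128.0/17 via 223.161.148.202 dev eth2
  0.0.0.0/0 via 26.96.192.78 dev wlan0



Longest prefix match for 167.129.214.213:
  /25 107.240.225.0: no
  /22 53.67.32.0: no
  /17 167.129.128.0: MATCH
  /0 0.0.0.0: MATCH
Selected: next-hop 223.161.148.202 via eth2 (matched /17)


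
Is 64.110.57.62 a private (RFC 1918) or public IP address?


RFC 1918 private ranges:
  10.0.0.0/8 (10.0.0.0 - 10.255.255.255)
  172.16.0.0/12 (172.16.0.0 - 172.31.255.255)
  192.168.0.0/16 (192.168.0.0 - 192.168.255.255)
Public (not in any RFC 1918 range)


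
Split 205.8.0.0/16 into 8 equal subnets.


New prefix = 16 + 3 = 19
Each subnet has 8192 addresses
  205.8.0.0/19
  205.8.32.0/19
  205.8.64.0/19
  205.8.96.0/19
  205.8.128.0/19
  205.8.160.0/19
  205.8.192.0/19
  205.8.224.0/19
Subnets: 205.8.0.0/19, 205.8.32.0/19, 205.8.64.0/19, 205.8.96.0/19, 205.8.128.0/19, 205.8.160.0/19, 205.8.192.0/19, 205.8.224.0/19


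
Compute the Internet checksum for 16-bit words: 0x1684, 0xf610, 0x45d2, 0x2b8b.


Sum all words (with carry folding):
+ 0x1684 = 0x1684
+ 0xf610 = 0x0c95
+ 0x45d2 = 0x5267
+ 0x2b8b = 0x7df2
One's complement: ~0x7df2
Checksum = 0x820d


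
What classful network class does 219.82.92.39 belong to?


First octet: 219
Binary: 11011011
110xxxxx -> Class C (192-223)
Class C, default mask 255.255.255.0 (/24)


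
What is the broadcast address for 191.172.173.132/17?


Network: 191.172.128.0/17
Host bits = 15
Set all host bits to 1:
Broadcast: 191.172.255.255


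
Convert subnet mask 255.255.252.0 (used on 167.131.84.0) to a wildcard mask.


Subnet mask: 255.255.252.0
Wildcard = 255.255.255.255 - subnet mask
255 - 255 = 0
255 - 255 = 0
255 - 252 = 3
255 - 0 = 255
Wildcard: 0.0.3.255


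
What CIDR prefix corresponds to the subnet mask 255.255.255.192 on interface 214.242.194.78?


Binary: 11111111.11111111.11111111.11000000
Count leading 1s
Prefix: /26


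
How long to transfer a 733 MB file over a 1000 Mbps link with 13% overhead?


Effective throughput = 1000 * (1 - 13/100) = 870 Mbps
File size in Mb = 733 * 8 = 5864 Mb
Time = 5864 / 870
Time = 6.7402 seconds


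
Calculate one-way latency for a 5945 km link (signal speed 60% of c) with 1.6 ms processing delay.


Speed = 0.6 * 3e5 km/s = 180000 km/s
Propagation delay = 5945 / 180000 = 0.033 s = 33.0278 ms
Processing delay = 1.6 ms
Total one-way latency = 34.6278 ms


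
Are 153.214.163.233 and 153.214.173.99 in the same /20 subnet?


Mask: 255.255.240.0
153.214.163.233 AND mask = 153.214.160.0
153.214.173.99 AND mask = 153.214.160.0
Yes, same subnet (153.214.160.0)


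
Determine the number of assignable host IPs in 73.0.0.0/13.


Host bits = 32 - 13 = 19
Total addresses = 2^19 = 524288
Usable = total - 2 (network and broadcast)
Usable hosts: 524286


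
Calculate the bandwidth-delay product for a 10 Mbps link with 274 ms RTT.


BDP = bandwidth * RTT
= 10 Mbps * 274 ms
= 10 * 1e6 * 274 / 1000 bits
= 2740000 bits
= 342500 bytes
= 334.4727 KB
BDP = 2740000 bits (342500 bytes)


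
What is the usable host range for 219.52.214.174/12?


Network: 219.48.0.0
Broadcast: 219.63.255.255
First usable = network + 1
Last usable = broadcast - 1
Range: 219.48.0.1 to 219.63.255.254


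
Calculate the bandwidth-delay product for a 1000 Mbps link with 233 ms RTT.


BDP = bandwidth * RTT
= 1000 Mbps * 233 ms
= 1000 * 1e6 * 233 / 1000 bits
= 233000000 bits
= 29125000 bytes
= 28442.3828 KB
BDP = 233000000 bits (29125000 bytes)


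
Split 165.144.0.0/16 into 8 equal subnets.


New prefix = 16 + 3 = 19
Each subnet has 8192 addresses
  165.144.0.0/19
  165.144.32.0/19
  165.144.64.0/19
  165.144.96.0/19
  165.144.128.0/19
  165.144.160.0/19
  165.144.192.0/19
  165.144.224.0/19
Subnets: 165.144.0.0/19, 165.144.32.0/19, 165.144.64.0/19, 165.144.96.0/19, 165.144.128.0/19, 165.144.160.0/19, 165.144.192.0/19, 165.144.224.0/19


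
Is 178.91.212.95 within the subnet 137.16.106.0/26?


Subnet network: 137.16.106.0
Test IP AND mask: 178.91.212.64
No, 178.91.212.95 is not in 137.16.106.0/26


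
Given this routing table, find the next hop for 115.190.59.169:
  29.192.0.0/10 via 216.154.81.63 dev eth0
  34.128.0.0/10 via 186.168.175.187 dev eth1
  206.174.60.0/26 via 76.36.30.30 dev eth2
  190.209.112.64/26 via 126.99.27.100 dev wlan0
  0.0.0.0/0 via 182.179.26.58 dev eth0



Longest prefix match for 115.190.59.169:
  /10 29.192.0.0: no
  /10 34.128.0.0: no
  /26 206.174.60.0: no
  /26 190.209.112.64: no
  /0 0.0.0.0: MATCH
Selected: next-hop 182.179.26.58 via eth0 (matched /0)


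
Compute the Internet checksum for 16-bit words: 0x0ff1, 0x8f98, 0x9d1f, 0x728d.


Sum all words (with carry folding):
+ 0x0ff1 = 0x0ff1
+ 0x8f98 = 0x9f89
+ 0x9d1f = 0x3ca9
+ 0x728d = 0xaf36
One's complement: ~0xaf36
Checksum = 0x50c9


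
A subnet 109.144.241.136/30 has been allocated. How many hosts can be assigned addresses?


Host bits = 32 - 30 = 2
Total addresses = 2^2 = 4
Usable = total - 2 (network and broadcast)
Usable hosts: 2


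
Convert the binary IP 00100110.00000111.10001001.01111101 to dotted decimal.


00100110 = 38
00000111 = 7
10001001 = 137
01111101 = 125
IP: 38.7.137.125


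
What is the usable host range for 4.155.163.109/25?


Network: 4.155.163.0
Broadcast: 4.155.163.127
First usable = network + 1
Last usable = broadcast - 1
Range: 4.155.163.1 to 4.155.163.126


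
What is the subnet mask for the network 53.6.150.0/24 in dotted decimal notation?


/24 means 24 network bits, 8 host bits
Binary: 11111111111111111111111100000000
Mask: 255.255.255.0


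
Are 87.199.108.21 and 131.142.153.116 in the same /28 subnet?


Mask: 255.255.255.240
87.199.108.21 AND mask = 87.199.108.16
131.142.153.116 AND mask = 131.142.153.112
No, different subnets (87.199.108.16 vs 131.142.153.112)


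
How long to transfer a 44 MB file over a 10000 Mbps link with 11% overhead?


Effective throughput = 10000 * (1 - 11/100) = 8900 Mbps
File size in Mb = 44 * 8 = 352 Mb
Time = 352 / 8900
Time = 0.0396 seconds


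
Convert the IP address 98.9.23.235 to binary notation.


98 = 01100010
9 = 00001001
23 = 00010111
235 = 11101011
Binary: 01100010.00001001.00010111.11101011


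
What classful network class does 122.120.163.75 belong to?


First octet: 122
Binary: 01111010
0xxxxxxx -> Class A (1-126)
Class A, default mask 255.0.0.0 (/8)


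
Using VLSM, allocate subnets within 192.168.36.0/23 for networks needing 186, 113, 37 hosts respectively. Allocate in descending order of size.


186 hosts -> /24 (254 usable): 192.168.36.0/24
113 hosts -> /25 (126 usable): 192.168.37.0/25
37 hosts -> /26 (62 usable): 192.168.37.128/26
Allocation: 192.168.36.0/24 (186 hosts, 254 usable); 192.168.37.0/25 (113 hosts, 126 usable); 192.168.37.128/26 (37 hosts, 62 usable)


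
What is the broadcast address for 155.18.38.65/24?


Network: 155.18.38.0/24
Host bits = 8
Set all host bits to 1:
Broadcast: 155.18.38.255


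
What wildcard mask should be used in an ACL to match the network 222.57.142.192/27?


Subnet mask: 255.255.255.224
Wildcard = 255.255.255.255 - subnet mask
255 - 255 = 0
255 - 255 = 0
255 - 255 = 0
255 - 224 = 31
Wildcard: 0.0.0.31


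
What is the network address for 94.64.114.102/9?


IP:   01011110.01000000.01110010.01100110
Mask: 11111111.10000000.00000000.00000000
AND operation:
Net:  01011110.00000000.00000000.00000000
Network: 94.0.0.0/9


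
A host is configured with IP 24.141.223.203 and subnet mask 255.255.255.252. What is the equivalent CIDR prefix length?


Binary: 11111111.11111111.11111111.11111100
Count leading 1s
Prefix: /30


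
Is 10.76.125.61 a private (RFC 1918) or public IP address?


RFC 1918 private ranges:
  10.0.0.0/8 (10.0.0.0 - 10.255.255.255)
  172.16.0.0/12 (172.16.0.0 - 172.31.255.255)
  192.168.0.0/16 (192.168.0.0 - 192.168.255.255)
Private (in 10.0.0.0/8)


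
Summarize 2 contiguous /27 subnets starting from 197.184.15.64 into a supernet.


Original prefix: /27
Number of subnets: 2 = 2^1
New prefix = 27 - 1 = 26
Supernet: 197.184.15.64/26


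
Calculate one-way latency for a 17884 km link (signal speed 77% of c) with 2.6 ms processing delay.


Speed = 0.77 * 3e5 km/s = 231000 km/s
Propagation delay = 17884 / 231000 = 0.0774 s = 77.4199 ms
Processing delay = 2.6 ms
Total one-way latency = 80.0199 ms


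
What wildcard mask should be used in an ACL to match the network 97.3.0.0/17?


Subnet mask: 255.255.128.0
Wildcard = 255.255.255.255 - subnet mask
255 - 255 = 0
255 - 255 = 0
255 - 128 = 127
255 - 0 = 255
Wildcard: 0.0.127.255


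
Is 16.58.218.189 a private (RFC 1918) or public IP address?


RFC 1918 private ranges:
  10.0.0.0/8 (10.0.0.0 - 10.255.255.255)
  172.16.0.0/12 (172.16.0.0 - 172.31.255.255)
  192.168.0.0/16 (192.168.0.0 - 192.168.255.255)
Public (not in any RFC 1918 range)


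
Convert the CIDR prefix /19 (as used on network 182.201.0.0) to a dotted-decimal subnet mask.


/19 means 19 network bits, 13 host bits
Binary: 11111111111111111110000000000000
Mask: 255.255.224.0


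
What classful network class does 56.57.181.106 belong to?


First octet: 56
Binary: 00111000
0xxxxxxx -> Class A (1-126)
Class A, default mask 255.0.0.0 (/8)


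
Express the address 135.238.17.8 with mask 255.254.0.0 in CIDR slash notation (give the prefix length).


Binary: 11111111.11111110.00000000.00000000
Count leading 1s
Prefix: /15


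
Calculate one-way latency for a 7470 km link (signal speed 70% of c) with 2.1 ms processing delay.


Speed = 0.7 * 3e5 km/s = 210000 km/s
Propagation delay = 7470 / 210000 = 0.0356 s = 35.5714 ms
Processing delay = 2.1 ms
Total one-way latency = 37.6714 ms


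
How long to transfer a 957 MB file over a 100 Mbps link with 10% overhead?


Effective throughput = 100 * (1 - 10/100) = 90 Mbps
File size in Mb = 957 * 8 = 7656 Mb
Time = 7656 / 90
Time = 85.0667 seconds


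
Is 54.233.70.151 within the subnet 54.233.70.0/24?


Subnet network: 54.233.70.0
Test IP AND mask: 54.233.70.0
Yes, 54.233.70.151 is in 54.233.70.0/24


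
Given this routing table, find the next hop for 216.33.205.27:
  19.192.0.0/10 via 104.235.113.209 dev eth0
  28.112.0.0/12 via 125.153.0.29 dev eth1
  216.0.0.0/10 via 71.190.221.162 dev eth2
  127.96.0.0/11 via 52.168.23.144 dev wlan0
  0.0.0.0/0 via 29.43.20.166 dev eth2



Longest prefix match for 216.33.205.27:
  /10 19.192.0.0: no
  /12 28.112.0.0: no
  /10 216.0.0.0: MATCH
  /11 127.96.0.0: no
  /0 0.0.0.0: MATCH
Selected: next-hop 71.190.221.162 via eth2 (matched /10)


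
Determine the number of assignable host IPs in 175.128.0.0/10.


Host bits = 32 - 10 = 22
Total addresses = 2^22 = 4194304
Usable = total - 2 (network and broadcast)
Usable hosts: 4194302


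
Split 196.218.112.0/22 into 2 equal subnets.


New prefix = 22 + 1 = 23
Each subnet has 512 addresses
  196.218.112.0/23
  196.218.114.0/23
Subnets: 196.218.112.0/23, 196.218.114.0/23


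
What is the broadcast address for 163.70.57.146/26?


Network: 163.70.57.128/26
Host bits = 6
Set all host bits to 1:
Broadcast: 163.70.57.191


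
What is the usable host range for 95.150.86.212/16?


Network: 95.150.0.0
Broadcast: 95.150.255.255
First usable = network + 1
Last usable = broadcast - 1
Range: 95.150.0.1 to 95.150.255.254


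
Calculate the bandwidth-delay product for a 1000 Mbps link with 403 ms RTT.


BDP = bandwidth * RTT
= 1000 Mbps * 403 ms
= 1000 * 1e6 * 403 / 1000 bits
= 403000000 bits
= 50375000 bytes
= 49194.3359 KB
BDP = 403000000 bits (50375000 bytes)


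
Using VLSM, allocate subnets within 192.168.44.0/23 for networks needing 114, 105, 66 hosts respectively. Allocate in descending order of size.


114 hosts -> /25 (126 usable): 192.168.44.0/25
105 hosts -> /25 (126 usable): 192.168.44.128/25
66 hosts -> /25 (126 usable): 192.168.45.0/25
Allocation: 192.168.44.0/25 (114 hosts, 126 usable); 192.168.44.128/25 (105 hosts, 126 usable); 192.168.45.0/25 (66 hosts, 126 usable)


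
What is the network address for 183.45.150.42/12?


IP:   10110111.00101101.10010110.00101010
Mask: 11111111.11110000.00000000.00000000
AND operation:
Net:  10110111.00100000.00000000.00000000
Network: 183.32.0.0/12


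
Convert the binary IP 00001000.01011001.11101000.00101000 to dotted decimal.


00001000 = 8
01011001 = 89
11101000 = 232
00101000 = 40
IP: 8.89.232.40


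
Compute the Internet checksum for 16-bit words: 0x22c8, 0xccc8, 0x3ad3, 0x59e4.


Sum all words (with carry folding):
+ 0x22c8 = 0x22c8
+ 0xccc8 = 0xef90
+ 0x3ad3 = 0x2a64
+ 0x59e4 = 0x8448
One's complement: ~0x8448
Checksum = 0x7bb7


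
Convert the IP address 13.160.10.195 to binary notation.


13 = 00001101
160 = 10100000
10 = 00001010
195 = 11000011
Binary: 00001101.10100000.00001010.11000011


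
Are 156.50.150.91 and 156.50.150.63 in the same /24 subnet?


Mask: 255.255.255.0
156.50.150.91 AND mask = 156.50.150.0
156.50.150.63 AND mask = 156.50.150.0
Yes, same subnet (156.50.150.0)


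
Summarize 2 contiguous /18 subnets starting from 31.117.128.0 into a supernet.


Original prefix: /18
Number of subnets: 2 = 2^1
New prefix = 18 - 1 = 17
Supernet: 31.117.128.0/17


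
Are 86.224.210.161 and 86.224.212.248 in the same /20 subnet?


Mask: 255.255.240.0
86.224.210.161 AND mask = 86.224.208.0
86.224.212.248 AND mask = 86.224.208.0
Yes, same subnet (86.224.208.0)


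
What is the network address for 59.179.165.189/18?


IP:   00111011.10110011.10100101.10111101
Mask: 11111111.11111111.11000000.00000000
AND operation:
Net:  00111011.10110011.10000000.00000000
Network: 59.179.128.0/18


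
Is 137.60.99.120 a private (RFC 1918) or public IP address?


RFC 1918 private ranges:
  10.0.0.0/8 (10.0.0.0 - 10.255.255.255)
  172.16.0.0/12 (172.16.0.0 - 172.31.255.255)
  192.168.0.0/16 (192.168.0.0 - 192.168.255.255)
Public (not in any RFC 1918 range)


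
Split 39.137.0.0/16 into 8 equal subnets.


New prefix = 16 + 3 = 19
Each subnet has 8192 addresses
  39.137.0.0/19
  39.137.32.0/19
  39.137.64.0/19
  39.137.96.0/19
  39.137.128.0/19
  39.137.160.0/19
  39.137.192.0/19
  39.137.224.0/19
Subnets: 39.137.0.0/19, 39.137.32.0/19, 39.137.64.0/19, 39.137.96.0/19, 39.137.128.0/19, 39.137.160.0/19, 39.137.192.0/19, 39.137.224.0/19


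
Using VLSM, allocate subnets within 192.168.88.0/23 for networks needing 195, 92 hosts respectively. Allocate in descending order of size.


195 hosts -> /24 (254 usable): 192.168.88.0/24
92 hosts -> /25 (126 usable): 192.168.89.0/25
Allocation: 192.168.88.0/24 (195 hosts, 254 usable); 192.168.89.0/25 (92 hosts, 126 usable)


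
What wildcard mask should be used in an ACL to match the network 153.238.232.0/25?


Subnet mask: 255.255.255.128
Wildcard = 255.255.255.255 - subnet mask
255 - 255 = 0
255 - 255 = 0
255 - 255 = 0
255 - 128 = 127
Wildcard: 0.0.0.127


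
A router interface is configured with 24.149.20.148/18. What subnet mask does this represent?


/18 means 18 network bits, 14 host bits
Binary: 11111111111111111100000000000000
Mask: 255.255.192.0


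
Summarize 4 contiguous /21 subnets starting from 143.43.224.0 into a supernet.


Original prefix: /21
Number of subnets: 4 = 2^2
New prefix = 21 - 2 = 19
Supernet: 143.43.224.0/19


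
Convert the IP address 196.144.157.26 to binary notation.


196 = 11000100
144 = 10010000
157 = 10011101
26 = 00011010
Binary: 11000100.10010000.10011101.00011010


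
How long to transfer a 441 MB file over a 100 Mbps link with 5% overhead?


Effective throughput = 100 * (1 - 5/100) = 95 Mbps
File size in Mb = 441 * 8 = 3528 Mb
Time = 3528 / 95
Time = 37.1368 seconds


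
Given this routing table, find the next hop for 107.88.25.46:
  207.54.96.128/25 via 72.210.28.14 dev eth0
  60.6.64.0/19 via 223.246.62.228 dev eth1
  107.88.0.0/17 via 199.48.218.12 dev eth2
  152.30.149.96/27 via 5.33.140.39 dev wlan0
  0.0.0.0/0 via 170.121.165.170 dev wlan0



Longest prefix match for 107.88.25.46:
  /25 207.54.96.128: no
  /19 60.6.64.0: no
  /17 107.88.0.0: MATCH
  /27 152.30.149.96: no
  /0 0.0.0.0: MATCH
Selected: next-hop 199.48.218.12 via eth2 (matched /17)


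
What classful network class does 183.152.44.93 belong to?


First octet: 183
Binary: 10110111
10xxxxxx -> Class B (128-191)
Class B, default mask 255.255.0.0 (/16)


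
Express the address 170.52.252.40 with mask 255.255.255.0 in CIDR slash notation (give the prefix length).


Binary: 11111111.11111111.11111111.00000000
Count leading 1s
Prefix: /24


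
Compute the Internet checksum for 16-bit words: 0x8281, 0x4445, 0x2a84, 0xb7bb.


Sum all words (with carry folding):
+ 0x8281 = 0x8281
+ 0x4445 = 0xc6c6
+ 0x2a84 = 0xf14a
+ 0xb7bb = 0xa906
One's complement: ~0xa906
Checksum = 0x56f9


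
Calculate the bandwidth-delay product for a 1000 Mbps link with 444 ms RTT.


BDP = bandwidth * RTT
= 1000 Mbps * 444 ms
= 1000 * 1e6 * 444 / 1000 bits
= 444000000 bits
= 55500000 bytes
= 54199.2188 KB
BDP = 444000000 bits (55500000 bytes)


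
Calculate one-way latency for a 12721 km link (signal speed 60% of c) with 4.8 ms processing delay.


Speed = 0.6 * 3e5 km/s = 180000 km/s
Propagation delay = 12721 / 180000 = 0.0707 s = 70.6722 ms
Processing delay = 4.8 ms
Total one-way latency = 75.4722 ms


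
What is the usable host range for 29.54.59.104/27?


Network: 29.54.59.96
Broadcast: 29.54.59.127
First usable = network + 1
Last usable = broadcast - 1
Range: 29.54.59.97 to 29.54.59.126


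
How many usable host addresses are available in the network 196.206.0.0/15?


Host bits = 32 - 15 = 17
Total addresses = 2^17 = 131072
Usable = total - 2 (network and broadcast)
Usable hosts: 131070


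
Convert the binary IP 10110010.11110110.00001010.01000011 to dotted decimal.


10110010 = 178
11110110 = 246
00001010 = 10
01000011 = 67
IP: 178.246.10.67


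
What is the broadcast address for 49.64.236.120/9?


Network: 49.0.0.0/9
Host bits = 23
Set all host bits to 1:
Broadcast: 49.127.255.255
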